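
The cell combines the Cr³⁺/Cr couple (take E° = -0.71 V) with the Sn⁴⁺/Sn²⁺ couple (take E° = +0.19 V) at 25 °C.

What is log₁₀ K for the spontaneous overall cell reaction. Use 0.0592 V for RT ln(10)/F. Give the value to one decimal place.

Cathode: Sn⁴⁺/Sn²⁺; anode: Cr³⁺/Cr. E°cell = +0.90 V, n = 6.
log K = nE°cell / 0.0592 = (6)(+0.90) / 0.0592 = 91.2.

91.2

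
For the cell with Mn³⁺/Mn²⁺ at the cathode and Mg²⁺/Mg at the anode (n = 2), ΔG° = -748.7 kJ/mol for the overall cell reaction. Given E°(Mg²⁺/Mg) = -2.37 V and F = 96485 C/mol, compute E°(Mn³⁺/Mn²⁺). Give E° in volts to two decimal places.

E°cell = −ΔG°/(nF) = −(-748.7×10³)/((2)(96485)) = +3.880 V.
Since Mn³⁺/Mn²⁺ is the cathode and Mg²⁺/Mg the anode, E°cell = E°(Mn³⁺/Mn²⁺) − E°(Mg²⁺/Mg).
So E°(Mn³⁺/Mn²⁺) = E°cell + E°(Mg²⁺/Mg) = +3.880 + (-2.37) = +1.51 V.

+1.51 V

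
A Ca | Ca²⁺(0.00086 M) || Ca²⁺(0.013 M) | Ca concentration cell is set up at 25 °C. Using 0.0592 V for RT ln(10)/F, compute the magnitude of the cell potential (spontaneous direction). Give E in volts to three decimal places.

+0.035 V

For a concentration cell E°cell = 0. The 0.013 M side is the cathode (reduction is favoured where [Ca²⁺] is higher).
With n = 2, E = −(0.0592/2) log([Ca²⁺]ₐₙ/[Ca²⁺]꜀ₐₜ) = −(0.0592/2) log(0.00086/0.013) = −(0.0592/2)(-1.179) = +0.035 V.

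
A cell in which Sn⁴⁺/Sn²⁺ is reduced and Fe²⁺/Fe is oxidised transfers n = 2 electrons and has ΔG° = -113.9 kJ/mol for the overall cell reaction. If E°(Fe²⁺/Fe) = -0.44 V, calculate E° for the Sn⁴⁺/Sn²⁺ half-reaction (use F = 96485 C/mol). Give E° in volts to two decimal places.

+0.15 V

E°cell = −ΔG°/(nF) = −(-113.9×10³)/((2)(96485)) = +0.590 V.
Since Sn⁴⁺/Sn²⁺ is the cathode and Fe²⁺/Fe the anode, E°cell = E°(Sn⁴⁺/Sn²⁺) − E°(Fe²⁺/Fe).
So E°(Sn⁴⁺/Sn²⁺) = E°cell + E°(Fe²⁺/Fe) = +0.590 + (-0.44) = +0.15 V.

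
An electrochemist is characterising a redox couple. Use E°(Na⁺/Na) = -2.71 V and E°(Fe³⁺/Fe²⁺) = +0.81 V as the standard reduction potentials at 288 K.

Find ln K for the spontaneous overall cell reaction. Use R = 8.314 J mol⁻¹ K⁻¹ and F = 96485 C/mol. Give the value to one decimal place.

141.8

Cathode: Fe³⁺/Fe²⁺; anode: Na⁺/Na. E°cell = (+0.81) − (-2.71) = +3.52 V, with n = 1.
ΔG° = −nFE° = −RT ln K, so ln K = nFE°/(RT) = (1)(96485)(+3.52) / ((8.314)(288)) = 141.840.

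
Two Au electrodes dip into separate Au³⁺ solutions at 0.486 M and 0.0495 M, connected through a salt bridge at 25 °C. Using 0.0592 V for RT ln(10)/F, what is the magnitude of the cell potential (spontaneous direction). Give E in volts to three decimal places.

+0.020 V

For a concentration cell E°cell = 0. The 0.486 M side is the cathode (reduction is favoured where [Au³⁺] is higher).
With n = 3, E = −(0.0592/3) log([Au³⁺]ₐₙ/[Au³⁺]꜀ₐₜ) = −(0.0592/3) log(0.0495/0.486) = −(0.0592/3)(-0.992) = +0.020 V.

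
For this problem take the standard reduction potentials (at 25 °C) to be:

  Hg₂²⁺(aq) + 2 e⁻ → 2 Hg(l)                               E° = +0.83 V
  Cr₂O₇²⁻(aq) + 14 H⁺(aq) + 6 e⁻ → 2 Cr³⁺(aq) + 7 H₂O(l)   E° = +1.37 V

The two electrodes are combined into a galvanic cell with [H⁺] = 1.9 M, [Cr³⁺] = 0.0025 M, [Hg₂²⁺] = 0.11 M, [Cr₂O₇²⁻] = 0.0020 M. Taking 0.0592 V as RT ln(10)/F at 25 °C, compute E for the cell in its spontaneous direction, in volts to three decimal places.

Cr₂O₇²⁻/Cr³⁺ is the cathode (higher E°), Hg₂²⁺/Hg the anode: E°cell = +1.37 − (+0.83) = +0.54 V, n = 6.
Overall: Cr₂O₇²⁻(aq) + 14 H⁺(aq) + 6 Hg(l) → 2 Cr³⁺(aq) + 7 H₂O(l) + 3 Hg₂²⁺(aq)
Q = [Cr³⁺]^2·[Hg₂²⁺]^3 / ([Cr₂O₇²⁻]·[H⁺]^14); log Q = -9.284.
E = E° − (0.0592/n) log Q = +0.54 − (0.0592/6)(-9.284) = +0.632 V.

+0.632 V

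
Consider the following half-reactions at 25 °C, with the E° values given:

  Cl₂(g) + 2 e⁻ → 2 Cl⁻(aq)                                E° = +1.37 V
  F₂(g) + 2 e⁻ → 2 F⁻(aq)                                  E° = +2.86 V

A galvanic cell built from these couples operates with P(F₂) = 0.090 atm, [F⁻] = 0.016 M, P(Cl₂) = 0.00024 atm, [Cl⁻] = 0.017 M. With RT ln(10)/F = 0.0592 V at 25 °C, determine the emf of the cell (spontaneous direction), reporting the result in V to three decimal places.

+1.568 V

F₂/F⁻ is the cathode (higher E°), Cl₂/Cl⁻ the anode: E°cell = +2.86 − (+1.37) = +1.49 V, n = 2.
Overall: F₂(g) + 2 Cl⁻(aq) → 2 F⁻(aq) + Cl₂(g)
Q = [F⁻]^2·P(Cl₂) / (P(F₂)·[Cl⁻]^2); log Q = -2.627.
E = E° − (0.0592/n) log Q = +1.49 − (0.0592/2)(-2.627) = +1.568 V.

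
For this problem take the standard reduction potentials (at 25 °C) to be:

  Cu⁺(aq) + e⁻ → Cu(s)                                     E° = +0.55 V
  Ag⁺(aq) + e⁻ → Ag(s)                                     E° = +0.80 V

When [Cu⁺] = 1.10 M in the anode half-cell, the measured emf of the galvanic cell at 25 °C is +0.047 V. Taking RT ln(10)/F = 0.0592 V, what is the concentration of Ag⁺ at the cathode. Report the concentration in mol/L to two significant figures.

Ag⁺/Ag is the cathode, Cu⁺/Cu the anode: E°cell = +0.25 V, n = 1.
Overall reaction: Ag⁺(aq) + Cu(s) → Ag(s) + Cu⁺(aq); Q = [Cu⁺]^1/[Ag⁺]^1.
From E = E° − (0.0592/n) log Q: log Q = (E° − E)·n/0.0592 = (+0.25 − (+0.047))·1/0.0592 = 3.4291.
So 1·log[Ag⁺] = 1·log(1.1) − log Q = 0.0414 − (3.4291) = -3.3877; [Ag⁺] = 10^(-3.3877) ≈ 0.00041 M.

0.00041 M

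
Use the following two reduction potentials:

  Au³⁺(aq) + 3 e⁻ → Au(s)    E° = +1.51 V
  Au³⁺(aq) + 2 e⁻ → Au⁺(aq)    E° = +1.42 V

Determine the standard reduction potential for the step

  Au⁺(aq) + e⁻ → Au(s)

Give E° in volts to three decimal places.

Sequential free energies add, so n₃E°₃ = n₁E°₁ + n₂E°₂.
With n₃ = 3, and the known step contributing 2×(+1.42) V, the unknown satisfies 1·E° = 3×(+1.51) − 2×(+1.42) = +1.690.
E° = +1.690 / 1 = +1.690 V.

+1.690 V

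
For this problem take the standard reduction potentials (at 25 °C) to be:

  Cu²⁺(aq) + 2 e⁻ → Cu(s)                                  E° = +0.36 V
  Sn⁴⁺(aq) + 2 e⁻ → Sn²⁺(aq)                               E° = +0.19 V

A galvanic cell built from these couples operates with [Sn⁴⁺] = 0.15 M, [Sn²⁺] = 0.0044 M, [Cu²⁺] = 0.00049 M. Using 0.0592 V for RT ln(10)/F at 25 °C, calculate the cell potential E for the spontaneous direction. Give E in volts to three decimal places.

Cu²⁺/Cu is the cathode (higher E°), Sn⁴⁺/Sn²⁺ the anode: E°cell = +0.36 − (+0.19) = +0.17 V, n = 2.
Overall: Cu²⁺(aq) + Sn²⁺(aq) → Cu(s) + Sn⁴⁺(aq)
Q = [Sn⁴⁺] / ([Cu²⁺]·[Sn²⁺]); log Q = 4.842.
E = E° − (0.0592/n) log Q = +0.17 − (0.0592/2)(4.842) = +0.027 V.

+0.027 V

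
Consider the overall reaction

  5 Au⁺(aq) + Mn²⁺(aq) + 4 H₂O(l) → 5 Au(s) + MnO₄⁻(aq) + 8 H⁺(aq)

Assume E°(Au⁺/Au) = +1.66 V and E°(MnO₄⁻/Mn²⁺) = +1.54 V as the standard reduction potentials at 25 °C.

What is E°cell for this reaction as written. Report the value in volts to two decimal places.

The Au⁺/Au couple has the higher reduction potential, so it is the cathode; MnO₄⁻/Mn²⁺ is oxidised at the anode.
E°cell = E°(cathode) − E°(anode) = (+1.66) − (+1.54) = +0.12 V.

+0.12 V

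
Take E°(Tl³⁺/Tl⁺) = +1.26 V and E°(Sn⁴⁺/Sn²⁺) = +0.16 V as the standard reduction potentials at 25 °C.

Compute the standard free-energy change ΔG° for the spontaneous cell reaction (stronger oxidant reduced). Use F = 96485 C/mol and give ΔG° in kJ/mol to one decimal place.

Tl³⁺/Tl⁺ (E° = +1.26 V) is the cathode; Sn⁴⁺/Sn²⁺ (E° = +0.16 V) is the anode, so E°cell = +1.10 V.
Balancing electrons gives n = 2 (lcm of 2 and 2).
ΔG° = −nFE° = −(2)(96485)(+1.10) = -212,267 J = -212.3 kJ/mol.

-212.3 kJ/mol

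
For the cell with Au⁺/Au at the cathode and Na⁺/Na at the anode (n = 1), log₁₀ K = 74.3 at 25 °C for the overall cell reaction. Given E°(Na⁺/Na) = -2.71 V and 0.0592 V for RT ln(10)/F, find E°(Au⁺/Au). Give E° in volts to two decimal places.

E°cell = (0.0592/n)·log K = (0.0592/1)(74.3) = +4.399 V.
Since Au⁺/Au is the cathode and Na⁺/Na the anode, E°cell = E°(Au⁺/Au) − E°(Na⁺/Na).
So E°(Au⁺/Au) = E°cell + E°(Na⁺/Na) = +4.399 + (-2.71) = +1.69 V.

+1.69 V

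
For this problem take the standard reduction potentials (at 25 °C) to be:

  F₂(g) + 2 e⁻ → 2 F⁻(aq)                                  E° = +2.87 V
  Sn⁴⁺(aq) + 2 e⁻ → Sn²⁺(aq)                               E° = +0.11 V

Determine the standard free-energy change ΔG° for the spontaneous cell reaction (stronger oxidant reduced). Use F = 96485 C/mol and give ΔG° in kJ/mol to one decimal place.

F₂/F⁻ (E° = +2.87 V) is the cathode; Sn⁴⁺/Sn²⁺ (E° = +0.11 V) is the anode, so E°cell = +2.76 V.
Balancing electrons gives n = 2 (lcm of 2 and 2).
ΔG° = −nFE° = −(2)(96485)(+2.76) = -532,597 J = -532.6 kJ/mol.

-532.6 kJ/mol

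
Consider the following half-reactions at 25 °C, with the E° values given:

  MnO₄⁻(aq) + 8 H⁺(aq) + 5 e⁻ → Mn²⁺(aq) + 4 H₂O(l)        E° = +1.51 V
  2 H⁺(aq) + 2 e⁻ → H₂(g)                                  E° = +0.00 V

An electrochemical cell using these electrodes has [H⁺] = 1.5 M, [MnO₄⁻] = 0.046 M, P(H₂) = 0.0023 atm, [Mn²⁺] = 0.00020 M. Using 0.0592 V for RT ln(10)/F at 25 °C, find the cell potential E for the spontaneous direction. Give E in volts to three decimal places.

MnO₄⁻/Mn²⁺ is the cathode (higher E°), H⁺/H₂ the anode: E°cell = +1.51 − (+0.00) = +1.51 V, n = 10.
Overall: 2 MnO₄⁻(aq) + 6 H⁺(aq) + 5 H₂(g) → 2 Mn²⁺(aq) + 8 H₂O(l)
Q = [Mn²⁺]^2 / ([MnO₄⁻]^2·[H⁺]^6·P(H₂)^5); log Q = 7.411.
E = E° − (0.0592/n) log Q = +1.51 − (0.0592/10)(7.411) = +1.466 V.

+1.466 V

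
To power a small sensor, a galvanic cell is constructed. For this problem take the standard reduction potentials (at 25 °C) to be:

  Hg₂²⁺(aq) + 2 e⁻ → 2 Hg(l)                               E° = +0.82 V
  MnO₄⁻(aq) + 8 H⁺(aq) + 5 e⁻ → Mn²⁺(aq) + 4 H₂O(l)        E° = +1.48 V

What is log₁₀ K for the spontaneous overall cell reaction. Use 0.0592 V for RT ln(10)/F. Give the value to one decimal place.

Cathode: MnO₄⁻/Mn²⁺; anode: Hg₂²⁺/Hg. E°cell = +0.66 V, n = 10.
log K = nE°cell / 0.0592 = (10)(+0.66) / 0.0592 = 111.5.

111.5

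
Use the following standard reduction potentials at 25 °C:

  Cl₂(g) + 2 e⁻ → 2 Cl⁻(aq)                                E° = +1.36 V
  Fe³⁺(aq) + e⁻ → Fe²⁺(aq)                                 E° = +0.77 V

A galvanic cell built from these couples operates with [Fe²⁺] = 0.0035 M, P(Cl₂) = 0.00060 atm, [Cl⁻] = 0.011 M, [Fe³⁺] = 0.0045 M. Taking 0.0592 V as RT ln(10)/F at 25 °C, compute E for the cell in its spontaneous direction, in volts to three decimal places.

+0.604 V

Cl₂/Cl⁻ is the cathode (higher E°), Fe³⁺/Fe²⁺ the anode: E°cell = +1.36 − (+0.77) = +0.59 V, n = 2.
Overall: Cl₂(g) + 2 Fe²⁺(aq) → 2 Cl⁻(aq) + 2 Fe³⁺(aq)
Q = [Cl⁻]^2·[Fe³⁺]^2 / (P(Cl₂)·[Fe²⁺]^2); log Q = -0.477.
E = E° − (0.0592/n) log Q = +0.59 − (0.0592/2)(-0.477) = +0.604 V.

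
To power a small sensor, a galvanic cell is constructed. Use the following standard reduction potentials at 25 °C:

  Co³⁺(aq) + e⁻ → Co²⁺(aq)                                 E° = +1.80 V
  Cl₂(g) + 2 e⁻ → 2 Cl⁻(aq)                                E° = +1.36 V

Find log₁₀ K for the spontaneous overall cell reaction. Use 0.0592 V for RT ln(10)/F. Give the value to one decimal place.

14.9

Cathode: Co³⁺/Co²⁺; anode: Cl₂/Cl⁻. E°cell = +0.44 V, n = 2.
log K = nE°cell / 0.0592 = (2)(+0.44) / 0.0592 = 14.9.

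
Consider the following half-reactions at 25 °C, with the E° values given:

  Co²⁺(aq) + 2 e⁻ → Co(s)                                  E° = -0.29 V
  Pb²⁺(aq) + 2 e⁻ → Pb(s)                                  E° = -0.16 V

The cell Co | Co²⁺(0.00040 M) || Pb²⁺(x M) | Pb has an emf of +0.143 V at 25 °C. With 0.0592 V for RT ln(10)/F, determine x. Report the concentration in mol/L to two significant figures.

Pb²⁺/Pb is the cathode, Co²⁺/Co the anode: E°cell = +0.13 V, n = 2.
Overall reaction: Pb²⁺(aq) + Co(s) → Pb(s) + Co²⁺(aq); Q = [Co²⁺]^1/[Pb²⁺]^1.
From E = E° − (0.0592/n) log Q: log Q = (E° − E)·n/0.0592 = (+0.13 − (+0.143))·2/0.0592 = -0.4392.
So 1·log[Pb²⁺] = 1·log(0.0004) − log Q = -3.3979 − (-0.4392) = -2.9587; [Pb²⁺] = 10^(-2.9587) ≈ 0.0011 M.

0.0011 M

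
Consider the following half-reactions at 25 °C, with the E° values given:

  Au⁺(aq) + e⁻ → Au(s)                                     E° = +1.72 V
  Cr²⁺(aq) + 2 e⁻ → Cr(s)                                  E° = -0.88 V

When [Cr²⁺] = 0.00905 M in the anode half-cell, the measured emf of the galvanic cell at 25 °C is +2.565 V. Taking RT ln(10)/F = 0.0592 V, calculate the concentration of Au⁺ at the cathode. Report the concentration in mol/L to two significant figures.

0.024 M

Au⁺/Au is the cathode, Cr²⁺/Cr the anode: E°cell = +2.60 V, n = 2.
Overall reaction: 2 Au⁺(aq) + Cr(s) → 2 Au(s) + Cr²⁺(aq); Q = [Cr²⁺]^1/[Au⁺]^2.
From E = E° − (0.0592/n) log Q: log Q = (E° − E)·n/0.0592 = (+2.60 − (+2.565))·2/0.0592 = 1.1824.
So 2·log[Au⁺] = 1·log(0.00905) − log Q = -2.0434 − (1.1824) = -3.2258; log[Au⁺] = -3.2258 / 2 = -1.6129; [Au⁺] = 10^(-1.6129) ≈ 0.024 M.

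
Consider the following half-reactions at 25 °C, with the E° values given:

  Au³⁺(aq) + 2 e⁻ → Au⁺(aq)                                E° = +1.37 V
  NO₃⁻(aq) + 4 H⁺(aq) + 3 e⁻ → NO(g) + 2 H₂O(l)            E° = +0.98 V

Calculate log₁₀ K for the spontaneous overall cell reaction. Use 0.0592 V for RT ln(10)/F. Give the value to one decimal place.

39.5

Cathode: Au³⁺/Au⁺; anode: NO₃⁻/NO. E°cell = +0.39 V, n = 6.
log K = nE°cell / 0.0592 = (6)(+0.39) / 0.0592 = 39.5.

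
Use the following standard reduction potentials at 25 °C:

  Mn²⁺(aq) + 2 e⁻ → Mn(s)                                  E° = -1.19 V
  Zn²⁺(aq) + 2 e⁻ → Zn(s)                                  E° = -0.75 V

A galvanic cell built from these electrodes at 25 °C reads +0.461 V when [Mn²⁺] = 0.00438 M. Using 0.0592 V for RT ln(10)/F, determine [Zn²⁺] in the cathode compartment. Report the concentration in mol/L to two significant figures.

0.022 M

Zn²⁺/Zn is the cathode, Mn²⁺/Mn the anode: E°cell = +0.44 V, n = 2.
Overall reaction: Zn²⁺(aq) + Mn(s) → Zn(s) + Mn²⁺(aq); Q = [Mn²⁺]^1/[Zn²⁺]^1.
From E = E° − (0.0592/n) log Q: log Q = (E° − E)·n/0.0592 = (+0.44 − (+0.461))·2/0.0592 = -0.7095.
So 1·log[Zn²⁺] = 1·log(0.00438) − log Q = -2.3585 − (-0.7095) = -1.6490; [Zn²⁺] = 10^(-1.6490) ≈ 0.022 M.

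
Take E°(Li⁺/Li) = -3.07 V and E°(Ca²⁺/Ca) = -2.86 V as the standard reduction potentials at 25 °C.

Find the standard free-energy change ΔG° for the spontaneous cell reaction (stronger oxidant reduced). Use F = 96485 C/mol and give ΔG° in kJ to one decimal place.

Ca²⁺/Ca (E° = -2.86 V) is the cathode; Li⁺/Li (E° = -3.07 V) is the anode, so E°cell = +0.21 V.
Balancing electrons gives n = 2 (lcm of 2 and 1).
ΔG° = −nFE° = −(2)(96485)(+0.21) = -40,524 J = -40.5 kJ.

-40.5 kJ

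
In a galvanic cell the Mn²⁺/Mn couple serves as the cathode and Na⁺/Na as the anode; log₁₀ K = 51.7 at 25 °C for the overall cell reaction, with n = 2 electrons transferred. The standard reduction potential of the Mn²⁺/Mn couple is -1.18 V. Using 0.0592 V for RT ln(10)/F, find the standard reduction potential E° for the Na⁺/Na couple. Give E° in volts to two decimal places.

-2.71 V

E°cell = (0.0592/n)·log K = (0.0592/2)(51.7) = +1.530 V.
Since Mn²⁺/Mn is the cathode and Na⁺/Na the anode, E°cell = E°(Mn²⁺/Mn) − E°(Na⁺/Na).
So E°(Na⁺/Na) = E°(Mn²⁺/Mn) − E°cell = (-1.18) − (+1.530) = -2.71 V.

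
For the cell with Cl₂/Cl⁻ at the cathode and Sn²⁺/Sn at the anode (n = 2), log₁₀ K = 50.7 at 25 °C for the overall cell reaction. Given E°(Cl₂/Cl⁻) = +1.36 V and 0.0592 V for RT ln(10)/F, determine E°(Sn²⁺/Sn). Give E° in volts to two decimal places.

-0.14 V

E°cell = (0.0592/n)·log K = (0.0592/2)(50.7) = +1.501 V.
Since Cl₂/Cl⁻ is the cathode and Sn²⁺/Sn the anode, E°cell = E°(Cl₂/Cl⁻) − E°(Sn²⁺/Sn).
So E°(Sn²⁺/Sn) = E°(Cl₂/Cl⁻) − E°cell = (+1.36) − (+1.501) = -0.14 V.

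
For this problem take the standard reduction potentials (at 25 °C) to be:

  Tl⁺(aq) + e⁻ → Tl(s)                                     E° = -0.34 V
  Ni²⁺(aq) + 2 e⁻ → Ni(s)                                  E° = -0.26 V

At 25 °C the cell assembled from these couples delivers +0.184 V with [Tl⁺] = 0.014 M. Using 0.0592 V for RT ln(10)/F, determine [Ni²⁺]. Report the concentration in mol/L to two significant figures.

0.64 M

Ni²⁺/Ni is the cathode, Tl⁺/Tl the anode: E°cell = +0.08 V, n = 2.
Overall reaction: Ni²⁺(aq) + 2 Tl(s) → Ni(s) + 2 Tl⁺(aq); Q = [Tl⁺]^2/[Ni²⁺]^1.
From E = E° − (0.0592/n) log Q: log Q = (E° − E)·n/0.0592 = (+0.08 − (+0.184))·2/0.0592 = -3.5135.
So 1·log[Ni²⁺] = 2·log(0.014) − log Q = -3.7077 − (-3.5135) = -0.1942; [Ni²⁺] = 10^(-0.1942) ≈ 0.64 M.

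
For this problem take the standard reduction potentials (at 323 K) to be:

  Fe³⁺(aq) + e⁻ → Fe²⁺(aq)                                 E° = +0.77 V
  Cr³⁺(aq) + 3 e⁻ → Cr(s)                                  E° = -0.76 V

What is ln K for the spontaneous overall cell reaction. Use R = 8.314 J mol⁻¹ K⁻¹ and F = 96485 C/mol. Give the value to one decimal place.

164.9

Cathode: Fe³⁺/Fe²⁺; anode: Cr³⁺/Cr. E°cell = (+0.77) − (-0.76) = +1.53 V, with n = 3.
ΔG° = −nFE° = −RT ln K, so ln K = nFE°/(RT) = (3)(96485)(+1.53) / ((8.314)(323)) = 164.915.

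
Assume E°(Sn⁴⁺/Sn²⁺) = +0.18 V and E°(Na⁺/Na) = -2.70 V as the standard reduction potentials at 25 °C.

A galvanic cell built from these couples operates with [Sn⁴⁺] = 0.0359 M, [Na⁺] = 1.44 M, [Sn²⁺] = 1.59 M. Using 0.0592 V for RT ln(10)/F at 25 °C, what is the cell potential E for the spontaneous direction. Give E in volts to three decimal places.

Sn⁴⁺/Sn²⁺ is the cathode (higher E°), Na⁺/Na the anode: E°cell = +0.18 − (-2.70) = +2.88 V, n = 2.
Overall: Sn⁴⁺(aq) + 2 Na(s) → Sn²⁺(aq) + 2 Na⁺(aq)
Q = [Sn²⁺]·[Na⁺]^2 / ([Sn⁴⁺]); log Q = 1.963.
E = E° − (0.0592/n) log Q = +2.88 − (0.0592/2)(1.963) = +2.822 V.

+2.822 V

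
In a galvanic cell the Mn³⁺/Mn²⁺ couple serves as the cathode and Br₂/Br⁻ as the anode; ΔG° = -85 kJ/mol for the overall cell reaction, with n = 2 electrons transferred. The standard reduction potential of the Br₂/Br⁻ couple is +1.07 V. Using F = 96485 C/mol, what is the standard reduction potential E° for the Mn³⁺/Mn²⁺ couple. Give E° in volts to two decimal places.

E°cell = −ΔG°/(nF) = −(-85×10³)/((2)(96485)) = +0.440 V.
Since Mn³⁺/Mn²⁺ is the cathode and Br₂/Br⁻ the anode, E°cell = E°(Mn³⁺/Mn²⁺) − E°(Br₂/Br⁻).
So E°(Mn³⁺/Mn²⁺) = E°cell + E°(Br₂/Br⁻) = +0.440 + (+1.07) = +1.51 V.

+1.51 V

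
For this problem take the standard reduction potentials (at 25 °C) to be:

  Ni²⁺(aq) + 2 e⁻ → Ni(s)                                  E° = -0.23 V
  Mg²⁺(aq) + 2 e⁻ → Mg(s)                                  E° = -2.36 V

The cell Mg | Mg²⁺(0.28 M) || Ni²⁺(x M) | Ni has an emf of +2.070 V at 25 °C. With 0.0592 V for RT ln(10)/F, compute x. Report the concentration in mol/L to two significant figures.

0.0026 M

Ni²⁺/Ni is the cathode, Mg²⁺/Mg the anode: E°cell = +2.13 V, n = 2.
Overall reaction: Ni²⁺(aq) + Mg(s) → Ni(s) + Mg²⁺(aq); Q = [Mg²⁺]^1/[Ni²⁺]^1.
From E = E° − (0.0592/n) log Q: log Q = (E° − E)·n/0.0592 = (+2.13 − (+2.070))·2/0.0592 = 2.0270.
So 1·log[Ni²⁺] = 1·log(0.28) − log Q = -0.5528 − (2.0270) = -2.5798; [Ni²⁺] = 10^(-2.5798) ≈ 0.0026 M.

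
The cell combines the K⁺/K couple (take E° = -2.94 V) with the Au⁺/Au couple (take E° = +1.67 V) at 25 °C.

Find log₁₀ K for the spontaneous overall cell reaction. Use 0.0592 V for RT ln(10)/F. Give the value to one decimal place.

77.9

Cathode: Au⁺/Au; anode: K⁺/K. E°cell = +4.61 V, n = 1.
log K = nE°cell / 0.0592 = (1)(+4.61) / 0.0592 = 77.9.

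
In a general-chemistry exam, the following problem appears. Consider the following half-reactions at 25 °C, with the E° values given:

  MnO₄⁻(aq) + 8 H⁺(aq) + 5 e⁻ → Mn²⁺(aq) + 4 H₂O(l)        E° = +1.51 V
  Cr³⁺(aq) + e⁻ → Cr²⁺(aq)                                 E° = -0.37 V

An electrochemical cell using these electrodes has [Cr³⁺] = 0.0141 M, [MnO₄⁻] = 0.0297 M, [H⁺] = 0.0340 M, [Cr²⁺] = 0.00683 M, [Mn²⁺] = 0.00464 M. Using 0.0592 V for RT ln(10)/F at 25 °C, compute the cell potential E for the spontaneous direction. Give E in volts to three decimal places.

MnO₄⁻/Mn²⁺ is the cathode (higher E°), Cr³⁺/Cr²⁺ the anode: E°cell = +1.51 − (-0.37) = +1.88 V, n = 5.
Overall: MnO₄⁻(aq) + 8 H⁺(aq) + 5 Cr²⁺(aq) → Mn²⁺(aq) + 4 H₂O(l) + 5 Cr³⁺(aq)
Q = [Mn²⁺]·[Cr³⁺]^5 / ([MnO₄⁻]·[H⁺]^8·[Cr²⁺]^5); log Q = 12.516.
E = E° − (0.0592/n) log Q = +1.88 − (0.0592/5)(12.516) = +1.732 V.

+1.732 V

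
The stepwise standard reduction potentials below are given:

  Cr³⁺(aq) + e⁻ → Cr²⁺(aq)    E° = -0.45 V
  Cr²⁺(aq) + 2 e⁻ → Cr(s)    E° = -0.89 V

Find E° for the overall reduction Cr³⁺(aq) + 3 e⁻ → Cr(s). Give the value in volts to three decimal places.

-0.743 V

Since ΔG° = −nFE° is additive over sequential reductions, n₃E°₃ = n₁E°₁ + n₂E°₂.
E°₃ = (1×-0.45 + 2×-0.89) / 3 = (-2.230) / 3 = -0.743 V.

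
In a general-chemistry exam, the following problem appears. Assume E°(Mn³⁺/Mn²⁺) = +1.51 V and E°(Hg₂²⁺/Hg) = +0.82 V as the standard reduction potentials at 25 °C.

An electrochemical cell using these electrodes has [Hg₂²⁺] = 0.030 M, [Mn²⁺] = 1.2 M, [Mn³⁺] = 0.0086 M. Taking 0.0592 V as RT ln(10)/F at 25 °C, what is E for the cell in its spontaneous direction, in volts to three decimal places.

Mn³⁺/Mn²⁺ is the cathode (higher E°), Hg₂²⁺/Hg the anode: E°cell = +1.51 − (+0.82) = +0.69 V, n = 2.
Overall: 2 Mn³⁺(aq) + 2 Hg(l) → 2 Mn²⁺(aq) + Hg₂²⁺(aq)
Q = [Mn²⁺]^2·[Hg₂²⁺] / ([Mn³⁺]^2); log Q = 2.766.
E = E° − (0.0592/n) log Q = +0.69 − (0.0592/2)(2.766) = +0.608 V.

+0.608 V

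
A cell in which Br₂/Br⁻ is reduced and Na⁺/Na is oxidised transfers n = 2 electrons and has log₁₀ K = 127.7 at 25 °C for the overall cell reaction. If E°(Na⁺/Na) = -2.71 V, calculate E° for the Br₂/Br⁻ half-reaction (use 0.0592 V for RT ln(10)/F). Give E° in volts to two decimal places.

+1.07 V

E°cell = (0.0592/n)·log K = (0.0592/2)(127.7) = +3.780 V.
Since Br₂/Br⁻ is the cathode and Na⁺/Na the anode, E°cell = E°(Br₂/Br⁻) − E°(Na⁺/Na).
So E°(Br₂/Br⁻) = E°cell + E°(Na⁺/Na) = +3.780 + (-2.71) = +1.07 V.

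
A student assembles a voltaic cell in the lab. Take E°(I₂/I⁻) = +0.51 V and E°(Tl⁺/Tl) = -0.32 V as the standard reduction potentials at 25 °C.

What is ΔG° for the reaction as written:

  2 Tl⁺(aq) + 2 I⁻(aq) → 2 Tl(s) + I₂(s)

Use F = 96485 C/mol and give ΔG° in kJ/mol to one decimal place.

+160.2 kJ/mol

As written, Tl⁺/Tl is reduced (cathode) and I₂/I⁻ is oxidised (anode), so E°cell = (-0.32) − (+0.51) = -0.83 V.
Balancing electrons gives n = 2.
ΔG° = −nFE° = −(2)(96485)(-0.83) = 160,165 J = +160.2 kJ/mol.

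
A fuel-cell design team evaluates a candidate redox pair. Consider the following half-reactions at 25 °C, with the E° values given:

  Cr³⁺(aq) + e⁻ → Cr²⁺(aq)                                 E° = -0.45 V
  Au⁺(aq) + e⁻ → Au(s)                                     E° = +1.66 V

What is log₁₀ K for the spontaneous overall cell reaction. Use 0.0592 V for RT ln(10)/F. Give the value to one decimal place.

Cathode: Au⁺/Au; anode: Cr³⁺/Cr²⁺. E°cell = +2.11 V, n = 1.
log K = nE°cell / 0.0592 = (1)(+2.11) / 0.0592 = 35.6.

35.6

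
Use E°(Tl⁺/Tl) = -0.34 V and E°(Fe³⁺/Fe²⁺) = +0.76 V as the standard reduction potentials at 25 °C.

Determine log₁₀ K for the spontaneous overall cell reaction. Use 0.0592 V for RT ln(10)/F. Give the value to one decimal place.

18.6

Cathode: Fe³⁺/Fe²⁺; anode: Tl⁺/Tl. E°cell = +1.10 V, n = 1.
log K = nE°cell / 0.0592 = (1)(+1.10) / 0.0592 = 18.6.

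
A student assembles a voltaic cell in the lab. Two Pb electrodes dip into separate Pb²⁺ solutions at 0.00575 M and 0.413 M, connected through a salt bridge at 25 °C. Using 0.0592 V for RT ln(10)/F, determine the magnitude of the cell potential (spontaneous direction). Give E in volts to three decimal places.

For a concentration cell E°cell = 0. The 0.413 M side is the cathode (reduction is favoured where [Pb²⁺] is higher).
With n = 2, E = −(0.0592/2) log([Pb²⁺]ₐₙ/[Pb²⁺]꜀ₐₜ) = −(0.0592/2) log(0.00575/0.413) = −(0.0592/2)(-1.856) = +0.055 V.

+0.055 V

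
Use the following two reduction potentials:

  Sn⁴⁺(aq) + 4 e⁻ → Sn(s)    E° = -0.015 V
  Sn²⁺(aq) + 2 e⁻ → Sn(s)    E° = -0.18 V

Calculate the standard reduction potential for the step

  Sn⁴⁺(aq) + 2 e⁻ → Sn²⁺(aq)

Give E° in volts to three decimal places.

+0.150 V

Sequential free energies add, so n₃E°₃ = n₁E°₁ + n₂E°₂.
With n₃ = 4, and the known step contributing 2×(-0.18) V, the unknown satisfies 2·E° = 4×(-0.015) − 2×(-0.18) = +0.300.
E° = +0.300 / 2 = +0.150 V.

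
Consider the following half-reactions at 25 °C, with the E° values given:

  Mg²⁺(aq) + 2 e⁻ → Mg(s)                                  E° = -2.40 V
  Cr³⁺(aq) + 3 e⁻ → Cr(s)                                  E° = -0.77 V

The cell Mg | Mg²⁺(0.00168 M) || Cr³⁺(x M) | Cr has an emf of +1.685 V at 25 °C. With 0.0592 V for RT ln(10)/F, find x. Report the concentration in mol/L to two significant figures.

0.042 M

Cr³⁺/Cr is the cathode, Mg²⁺/Mg the anode: E°cell = +1.63 V, n = 6.
Overall reaction: 2 Cr³⁺(aq) + 3 Mg(s) → 2 Cr(s) + 3 Mg²⁺(aq); Q = [Mg²⁺]^3/[Cr³⁺]^2.
From E = E° − (0.0592/n) log Q: log Q = (E° − E)·n/0.0592 = (+1.63 − (+1.685))·6/0.0592 = -5.5743.
So 2·log[Cr³⁺] = 3·log(0.00168) − log Q = -8.3241 − (-5.5743) = -2.7498; log[Cr³⁺] = -2.7498 / 2 = -1.3749; [Cr³⁺] = 10^(-1.3749) ≈ 0.042 M.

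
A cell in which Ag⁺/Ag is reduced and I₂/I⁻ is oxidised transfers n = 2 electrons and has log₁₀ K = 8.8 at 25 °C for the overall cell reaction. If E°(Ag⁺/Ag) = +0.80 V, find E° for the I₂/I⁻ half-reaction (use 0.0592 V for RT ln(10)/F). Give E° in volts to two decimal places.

+0.54 V

E°cell = (0.0592/n)·log K = (0.0592/2)(8.8) = +0.260 V.
Since Ag⁺/Ag is the cathode and I₂/I⁻ the anode, E°cell = E°(Ag⁺/Ag) − E°(I₂/I⁻).
So E°(I₂/I⁻) = E°(Ag⁺/Ag) − E°cell = (+0.80) − (+0.260) = +0.54 V.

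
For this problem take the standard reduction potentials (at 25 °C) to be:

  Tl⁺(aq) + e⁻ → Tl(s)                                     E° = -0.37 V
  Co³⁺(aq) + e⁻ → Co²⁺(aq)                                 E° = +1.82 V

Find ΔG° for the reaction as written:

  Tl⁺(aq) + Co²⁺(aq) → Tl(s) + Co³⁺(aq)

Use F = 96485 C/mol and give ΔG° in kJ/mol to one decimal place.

+211.3 kJ/mol

As written, Tl⁺/Tl is reduced (cathode) and Co³⁺/Co²⁺ is oxidised (anode), so E°cell = (-0.37) − (+1.82) = -2.19 V.
Balancing electrons gives n = 1.
ΔG° = −nFE° = −(1)(96485)(-2.19) = 211,302 J = +211.3 kJ/mol.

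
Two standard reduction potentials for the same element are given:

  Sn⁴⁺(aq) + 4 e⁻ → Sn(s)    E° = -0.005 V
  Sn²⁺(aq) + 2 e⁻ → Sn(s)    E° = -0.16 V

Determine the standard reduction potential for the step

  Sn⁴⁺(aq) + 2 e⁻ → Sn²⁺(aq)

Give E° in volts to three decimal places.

Sequential free energies add, so n₃E°₃ = n₁E°₁ + n₂E°₂.
With n₃ = 4, and the known step contributing 2×(-0.16) V, the unknown satisfies 2·E° = 4×(-0.005) − 2×(-0.16) = +0.300.
E° = +0.300 / 2 = +0.150 V.

+0.150 V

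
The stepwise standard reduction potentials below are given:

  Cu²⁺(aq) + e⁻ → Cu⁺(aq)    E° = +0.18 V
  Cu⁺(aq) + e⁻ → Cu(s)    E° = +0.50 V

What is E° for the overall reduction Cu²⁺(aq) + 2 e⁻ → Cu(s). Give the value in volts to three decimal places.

Standard free energies of sequential steps add: ΔG°₃ = ΔG°₁ + ΔG°₂, so n₃E°₃ = n₁E°₁ + n₂E°₂.
E°₃ = (1×+0.18 + 1×+0.50) / 2 = (+0.680) / 2 = +0.340 V.

+0.340 V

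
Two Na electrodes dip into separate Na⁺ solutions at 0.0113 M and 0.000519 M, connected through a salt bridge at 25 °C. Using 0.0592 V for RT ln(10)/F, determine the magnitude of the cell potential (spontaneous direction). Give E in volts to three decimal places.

For a concentration cell E°cell = 0. The 0.0113 M side is the cathode (reduction is favoured where [Na⁺] is higher).
With n = 1, E = −(0.0592/1) log([Na⁺]ₐₙ/[Na⁺]꜀ₐₜ) = −(0.0592/1) log(0.000519/0.0113) = −(0.0592/1)(-1.338) = +0.079 V.

+0.079 V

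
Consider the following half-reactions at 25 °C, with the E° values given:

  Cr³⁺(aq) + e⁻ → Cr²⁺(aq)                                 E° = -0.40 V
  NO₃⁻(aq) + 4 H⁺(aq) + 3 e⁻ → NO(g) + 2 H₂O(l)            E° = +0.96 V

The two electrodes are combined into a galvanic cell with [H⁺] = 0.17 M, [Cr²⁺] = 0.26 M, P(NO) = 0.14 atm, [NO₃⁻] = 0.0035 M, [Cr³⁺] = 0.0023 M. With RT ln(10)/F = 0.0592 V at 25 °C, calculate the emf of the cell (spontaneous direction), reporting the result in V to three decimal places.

+1.389 V

NO₃⁻/NO is the cathode (higher E°), Cr³⁺/Cr²⁺ the anode: E°cell = +0.96 − (-0.40) = +1.36 V, n = 3.
Overall: NO₃⁻(aq) + 4 H⁺(aq) + 3 Cr²⁺(aq) → NO(g) + 2 H₂O(l) + 3 Cr³⁺(aq)
Q = P(NO)·[Cr³⁺]^3 / ([NO₃⁻]·[H⁺]^4·[Cr²⁺]^3); log Q = -1.479.
E = E° − (0.0592/n) log Q = +1.36 − (0.0592/3)(-1.479) = +1.389 V.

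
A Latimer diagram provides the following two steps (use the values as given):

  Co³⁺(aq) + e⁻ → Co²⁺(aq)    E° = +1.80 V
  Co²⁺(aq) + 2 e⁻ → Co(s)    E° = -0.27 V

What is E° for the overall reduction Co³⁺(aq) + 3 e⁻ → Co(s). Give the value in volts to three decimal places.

Adding the free-energy changes (−nFE°) of the two steps gives −n₃FE°₃ = −n₁FE°₁ − n₂FE°₂.
E°₃ = (1×+1.80 + 2×-0.27) / 3 = (+1.260) / 3 = +0.420 V.

+0.420 V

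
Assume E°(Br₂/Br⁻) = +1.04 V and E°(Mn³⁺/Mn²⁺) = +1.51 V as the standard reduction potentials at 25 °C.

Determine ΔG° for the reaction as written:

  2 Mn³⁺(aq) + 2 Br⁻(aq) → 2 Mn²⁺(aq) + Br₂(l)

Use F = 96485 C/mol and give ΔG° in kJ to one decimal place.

As written, Mn³⁺/Mn²⁺ is reduced (cathode) and Br₂/Br⁻ is oxidised (anode), so E°cell = (+1.51) − (+1.04) = +0.47 V.
Balancing electrons gives n = 2.
ΔG° = −nFE° = −(2)(96485)(+0.47) = -90,696 J = -90.7 kJ.

-90.7 kJ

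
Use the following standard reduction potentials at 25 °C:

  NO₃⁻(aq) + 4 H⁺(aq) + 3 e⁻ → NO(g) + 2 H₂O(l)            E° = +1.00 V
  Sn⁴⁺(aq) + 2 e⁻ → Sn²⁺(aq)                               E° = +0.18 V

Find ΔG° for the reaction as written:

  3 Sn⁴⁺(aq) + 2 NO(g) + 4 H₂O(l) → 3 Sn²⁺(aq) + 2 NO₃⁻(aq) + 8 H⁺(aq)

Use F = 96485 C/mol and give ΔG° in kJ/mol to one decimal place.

+474.7 kJ/mol

As written, Sn⁴⁺/Sn²⁺ is reduced (cathode) and NO₃⁻/NO is oxidised (anode), so E°cell = (+0.18) − (+1.00) = -0.82 V.
Balancing electrons gives n = 6.
ΔG° = −nFE° = −(6)(96485)(-0.82) = 474,706 J = +474.7 kJ/mol.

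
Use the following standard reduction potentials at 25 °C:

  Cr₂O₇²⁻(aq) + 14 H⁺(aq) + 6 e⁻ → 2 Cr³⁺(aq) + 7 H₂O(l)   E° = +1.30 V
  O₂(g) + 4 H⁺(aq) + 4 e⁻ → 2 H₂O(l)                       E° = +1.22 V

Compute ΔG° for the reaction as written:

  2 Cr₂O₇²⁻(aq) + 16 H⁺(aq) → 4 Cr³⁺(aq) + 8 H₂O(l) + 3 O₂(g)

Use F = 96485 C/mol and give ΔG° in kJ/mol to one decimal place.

As written, Cr₂O₇²⁻/Cr³⁺ is reduced (cathode) and O₂/H₂O is oxidised (anode), so E°cell = (+1.30) − (+1.22) = +0.08 V.
Balancing electrons gives n = 12.
ΔG° = −nFE° = −(12)(96485)(+0.08) = -92,626 J = -92.6 kJ/mol.

-92.6 kJ/mol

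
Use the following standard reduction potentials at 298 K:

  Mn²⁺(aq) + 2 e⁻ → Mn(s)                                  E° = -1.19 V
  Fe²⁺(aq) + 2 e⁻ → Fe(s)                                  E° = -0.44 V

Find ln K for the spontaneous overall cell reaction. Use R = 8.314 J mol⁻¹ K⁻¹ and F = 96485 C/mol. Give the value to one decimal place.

Cathode: Fe²⁺/Fe; anode: Mn²⁺/Mn. E°cell = (-0.44) − (-1.19) = +0.75 V, with n = 2.
ΔG° = −nFE° = −RT ln K, so ln K = nFE°/(RT) = (2)(96485)(+0.75) / ((8.314)(298)) = 58.415.

58.4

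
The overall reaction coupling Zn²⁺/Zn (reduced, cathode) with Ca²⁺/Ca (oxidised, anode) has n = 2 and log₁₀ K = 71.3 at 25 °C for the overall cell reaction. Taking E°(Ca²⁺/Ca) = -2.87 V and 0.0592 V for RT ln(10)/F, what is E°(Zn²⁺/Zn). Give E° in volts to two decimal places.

E°cell = (0.0592/n)·log K = (0.0592/2)(71.3) = +2.110 V.
Since Zn²⁺/Zn is the cathode and Ca²⁺/Ca the anode, E°cell = E°(Zn²⁺/Zn) − E°(Ca²⁺/Ca).
So E°(Zn²⁺/Zn) = E°cell + E°(Ca²⁺/Ca) = +2.110 + (-2.87) = -0.76 V.

-0.76 V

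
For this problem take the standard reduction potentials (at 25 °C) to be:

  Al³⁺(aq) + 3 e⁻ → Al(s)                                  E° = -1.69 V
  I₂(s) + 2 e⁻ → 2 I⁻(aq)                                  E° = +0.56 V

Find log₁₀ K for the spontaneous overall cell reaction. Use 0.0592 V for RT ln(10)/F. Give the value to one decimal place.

228.0

Cathode: I₂/I⁻; anode: Al³⁺/Al. E°cell = +2.25 V, n = 6.
log K = nE°cell / 0.0592 = (6)(+2.25) / 0.0592 = 228.0.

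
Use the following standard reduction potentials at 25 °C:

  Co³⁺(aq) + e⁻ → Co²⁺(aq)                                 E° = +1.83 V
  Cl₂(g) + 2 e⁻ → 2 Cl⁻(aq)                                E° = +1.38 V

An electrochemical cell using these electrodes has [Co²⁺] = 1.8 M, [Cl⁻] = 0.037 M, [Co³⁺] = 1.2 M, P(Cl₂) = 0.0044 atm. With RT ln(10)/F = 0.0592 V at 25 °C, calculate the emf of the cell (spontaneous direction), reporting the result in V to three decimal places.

Co³⁺/Co²⁺ is the cathode (higher E°), Cl₂/Cl⁻ the anode: E°cell = +1.83 − (+1.38) = +0.45 V, n = 2.
Overall: 2 Co³⁺(aq) + 2 Cl⁻(aq) → 2 Co²⁺(aq) + Cl₂(g)
Q = [Co²⁺]^2·P(Cl₂) / ([Co³⁺]^2·[Cl⁻]^2); log Q = 0.859.
E = E° − (0.0592/n) log Q = +0.45 − (0.0592/2)(0.859) = +0.425 V.

+0.425 V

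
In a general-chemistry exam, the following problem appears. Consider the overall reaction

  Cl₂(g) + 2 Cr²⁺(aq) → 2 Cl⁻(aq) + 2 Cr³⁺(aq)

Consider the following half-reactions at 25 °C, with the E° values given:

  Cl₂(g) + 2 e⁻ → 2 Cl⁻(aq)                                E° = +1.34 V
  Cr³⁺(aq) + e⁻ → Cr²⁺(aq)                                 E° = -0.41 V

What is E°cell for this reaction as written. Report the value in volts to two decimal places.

The Cl₂/Cl⁻ couple has the higher reduction potential, so it is the cathode; Cr³⁺/Cr²⁺ is oxidised at the anode.
E°cell = E°(cathode) − E°(anode) = (+1.34) − (-0.41) = +1.75 V.

+1.75 V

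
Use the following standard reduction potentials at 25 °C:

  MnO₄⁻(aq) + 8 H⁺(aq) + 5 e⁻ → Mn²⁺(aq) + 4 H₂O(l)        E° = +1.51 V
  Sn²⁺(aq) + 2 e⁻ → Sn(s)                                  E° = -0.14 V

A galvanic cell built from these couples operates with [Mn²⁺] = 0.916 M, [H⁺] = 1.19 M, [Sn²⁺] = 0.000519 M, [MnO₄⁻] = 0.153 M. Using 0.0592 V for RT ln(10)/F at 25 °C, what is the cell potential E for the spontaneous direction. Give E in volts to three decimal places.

MnO₄⁻/Mn²⁺ is the cathode (higher E°), Sn²⁺/Sn the anode: E°cell = +1.51 − (-0.14) = +1.65 V, n = 10.
Overall: 2 MnO₄⁻(aq) + 16 H⁺(aq) + 5 Sn(s) → 2 Mn²⁺(aq) + 8 H₂O(l) + 5 Sn²⁺(aq)
Q = [Mn²⁺]^2·[Sn²⁺]^5 / ([MnO₄⁻]^2·[H⁺]^16); log Q = -16.079.
E = E° − (0.0592/n) log Q = +1.65 − (0.0592/10)(-16.079) = +1.745 V.

+1.745 V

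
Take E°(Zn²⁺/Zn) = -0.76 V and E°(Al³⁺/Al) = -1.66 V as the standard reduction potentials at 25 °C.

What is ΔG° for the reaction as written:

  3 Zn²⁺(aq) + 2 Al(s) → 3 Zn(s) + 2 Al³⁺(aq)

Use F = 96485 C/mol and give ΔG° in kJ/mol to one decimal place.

-521.0 kJ/mol

As written, Zn²⁺/Zn is reduced (cathode) and Al³⁺/Al is oxidised (anode), so E°cell = (-0.76) − (-1.66) = +0.90 V.
Balancing electrons gives n = 6.
ΔG° = −nFE° = −(6)(96485)(+0.90) = -521,019 J = -521.0 kJ/mol.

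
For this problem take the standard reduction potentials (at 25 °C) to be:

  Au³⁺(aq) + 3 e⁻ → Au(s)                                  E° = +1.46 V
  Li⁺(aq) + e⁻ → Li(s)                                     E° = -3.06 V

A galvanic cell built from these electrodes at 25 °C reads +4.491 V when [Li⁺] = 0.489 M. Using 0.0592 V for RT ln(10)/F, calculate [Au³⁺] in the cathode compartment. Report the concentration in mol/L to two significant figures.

Au³⁺/Au is the cathode, Li⁺/Li the anode: E°cell = +4.52 V, n = 3.
Overall reaction: Au³⁺(aq) + 3 Li(s) → Au(s) + 3 Li⁺(aq); Q = [Li⁺]^3/[Au³⁺]^1.
From E = E° − (0.0592/n) log Q: log Q = (E° − E)·n/0.0592 = (+4.52 − (+4.491))·3/0.0592 = 1.4696.
So 1·log[Au³⁺] = 3·log(0.489) − log Q = -0.9321 − (1.4696) = -2.4017; [Au³⁺] = 10^(-2.4017) ≈ 0.0040 M.

0.0040 M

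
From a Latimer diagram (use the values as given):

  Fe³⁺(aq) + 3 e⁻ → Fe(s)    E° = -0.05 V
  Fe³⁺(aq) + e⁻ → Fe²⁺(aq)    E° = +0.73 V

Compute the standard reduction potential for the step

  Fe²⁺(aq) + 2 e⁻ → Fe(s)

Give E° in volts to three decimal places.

-0.440 V

Sequential free energies add, so n₃E°₃ = n₁E°₁ + n₂E°₂.
With n₃ = 3, and the known step contributing 1×(+0.73) V, the unknown satisfies 2·E° = 3×(-0.05) − 1×(+0.73) = -0.880.
E° = -0.880 / 2 = -0.440 V.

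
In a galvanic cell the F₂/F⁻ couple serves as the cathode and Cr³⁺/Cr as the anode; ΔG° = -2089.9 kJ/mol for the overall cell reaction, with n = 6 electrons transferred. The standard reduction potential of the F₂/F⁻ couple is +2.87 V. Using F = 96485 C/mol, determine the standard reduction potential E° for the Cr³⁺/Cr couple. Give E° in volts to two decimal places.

E°cell = −ΔG°/(nF) = −(-2089.9×10³)/((6)(96485)) = +3.610 V.
Since F₂/F⁻ is the cathode and Cr³⁺/Cr the anode, E°cell = E°(F₂/F⁻) − E°(Cr³⁺/Cr).
So E°(Cr³⁺/Cr) = E°(F₂/F⁻) − E°cell = (+2.87) − (+3.610) = -0.74 V.

-0.74 V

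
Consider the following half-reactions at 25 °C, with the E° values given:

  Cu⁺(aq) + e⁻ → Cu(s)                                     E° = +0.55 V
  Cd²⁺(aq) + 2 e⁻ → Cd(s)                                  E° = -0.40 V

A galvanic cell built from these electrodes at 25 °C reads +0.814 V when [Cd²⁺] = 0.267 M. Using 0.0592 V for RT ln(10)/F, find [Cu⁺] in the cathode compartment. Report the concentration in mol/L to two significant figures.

Cu⁺/Cu is the cathode, Cd²⁺/Cd the anode: E°cell = +0.95 V, n = 2.
Overall reaction: 2 Cu⁺(aq) + Cd(s) → 2 Cu(s) + Cd²⁺(aq); Q = [Cd²⁺]^1/[Cu⁺]^2.
From E = E° − (0.0592/n) log Q: log Q = (E° − E)·n/0.0592 = (+0.95 − (+0.814))·2/0.0592 = 4.5946.
So 2·log[Cu⁺] = 1·log(0.267) − log Q = -0.5735 − (4.5946) = -5.1681; log[Cu⁺] = -5.1681 / 2 = -2.5840; [Cu⁺] = 10^(-2.5840) ≈ 0.0026 M.

0.0026 M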